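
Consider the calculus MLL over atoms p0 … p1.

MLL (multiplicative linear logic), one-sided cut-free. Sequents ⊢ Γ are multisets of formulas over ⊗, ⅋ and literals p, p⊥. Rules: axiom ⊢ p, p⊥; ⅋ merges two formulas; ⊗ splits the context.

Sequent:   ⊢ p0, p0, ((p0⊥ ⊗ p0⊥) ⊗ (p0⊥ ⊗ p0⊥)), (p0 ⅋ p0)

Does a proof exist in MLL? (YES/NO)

Derivation (root first):
[⅋]  ⊢ p0, p0, ((p0⊥ ⊗ p0⊥) ⊗ (p0⊥ ⊗ p0⊥)), (p0 ⅋ p0)
  [⊗]  ⊢ p0, p0, p0, p0, ((p0⊥ ⊗ p0⊥) ⊗ (p0⊥ ⊗ p0⊥))
    [⊗]  ⊢ p0, p0, (p0⊥ ⊗ p0⊥)
      [Ax]  ⊢ p0, p0⊥
      [Ax]  ⊢ p0, p0⊥
    [⊗]  ⊢ p0, p0, (p0⊥ ⊗ p0⊥)
      [Ax]  ⊢ p0, p0⊥
      [Ax]  ⊢ p0, p0⊥

Result: YES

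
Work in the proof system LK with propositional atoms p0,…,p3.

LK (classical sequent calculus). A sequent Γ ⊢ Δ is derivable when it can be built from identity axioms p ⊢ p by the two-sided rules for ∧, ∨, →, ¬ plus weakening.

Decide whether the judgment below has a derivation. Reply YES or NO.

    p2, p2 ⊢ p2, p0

Proof tree:
[WR] p2, p2 ⊢ p2, p0
  [WL] p2, p2 ⊢ p2
    [Ax] p2 ⊢ p2

Result: YES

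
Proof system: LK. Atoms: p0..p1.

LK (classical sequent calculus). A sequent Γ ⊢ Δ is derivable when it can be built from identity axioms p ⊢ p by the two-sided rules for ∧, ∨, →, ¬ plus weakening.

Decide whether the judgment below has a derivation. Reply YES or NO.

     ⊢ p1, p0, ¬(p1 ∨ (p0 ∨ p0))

Derivation trace:
[¬R]  ⊢ p1, p0, ¬(p1 ∨ (p0 ∨ p0))
  [∨L] (p1 ∨ (p0 ∨ p0)) ⊢ p1, p0
    [Ax] p1 ⊢ p1
    [∨L] (p0 ∨ p0) ⊢ p0
      [Ax] p0 ⊢ p0
      [Ax] p0 ⊢ p0

Result: YES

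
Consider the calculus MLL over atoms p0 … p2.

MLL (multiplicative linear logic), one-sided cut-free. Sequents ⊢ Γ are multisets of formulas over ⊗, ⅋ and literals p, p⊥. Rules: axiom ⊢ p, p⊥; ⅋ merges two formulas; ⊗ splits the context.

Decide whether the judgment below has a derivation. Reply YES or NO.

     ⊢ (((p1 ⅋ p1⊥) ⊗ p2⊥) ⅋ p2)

Derivation (root first):
[⅋]  ⊢ (((p1 ⅋ p1⊥) ⊗ p2⊥) ⅋ p2)
  [⊗]  ⊢ p2, ((p1 ⅋ p1⊥) ⊗ p2⊥)
    [⅋]  ⊢ (p1 ⅋ p1⊥)
      [Ax]  ⊢ p1, p1⊥
    [Ax]  ⊢ p2, p2⊥

Result: YES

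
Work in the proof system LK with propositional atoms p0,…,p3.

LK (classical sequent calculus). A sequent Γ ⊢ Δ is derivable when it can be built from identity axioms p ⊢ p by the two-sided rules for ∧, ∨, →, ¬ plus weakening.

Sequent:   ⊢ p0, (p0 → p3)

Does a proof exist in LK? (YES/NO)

Derivation trace:
[→R]  ⊢ p0, (p0 → p3)
  [WR] p0 ⊢ p0, p3
    [Ax] p0 ⊢ p0

Result: YES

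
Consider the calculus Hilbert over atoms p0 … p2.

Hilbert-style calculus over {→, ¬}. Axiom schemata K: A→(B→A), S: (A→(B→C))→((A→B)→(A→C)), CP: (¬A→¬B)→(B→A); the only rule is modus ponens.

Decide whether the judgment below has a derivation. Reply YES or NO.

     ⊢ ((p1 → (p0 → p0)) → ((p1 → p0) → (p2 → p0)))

Search for a countermodel by truth-table:
  v=000: Γ:[] Δ:[((p1 → (p0 → p0)) → ((p1 → p0) → (p2 → p0)))=T] refutes=False
  v=001: Γ:[] Δ:[((p1 → (p0 → p0)) → ((p1 → p0) → (p2 → p0)))=F] refutes=True  ← countermodel

Result: NO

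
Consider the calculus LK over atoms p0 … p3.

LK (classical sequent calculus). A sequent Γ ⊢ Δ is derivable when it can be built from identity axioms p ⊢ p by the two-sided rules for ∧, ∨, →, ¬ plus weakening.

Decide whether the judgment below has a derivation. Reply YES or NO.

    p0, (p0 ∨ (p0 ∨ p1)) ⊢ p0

Proof tree:
[∨L] p0, (p0 ∨ (p0 ∨ p1)) ⊢ p0
  [Ax] p0 ⊢ p0
  [∨L] p0, (p0 ∨ p1) ⊢ p0
    [Ax] p0 ⊢ p0
    [WL] p0, p1 ⊢ p0
      [Ax] p0 ⊢ p0

Result: YES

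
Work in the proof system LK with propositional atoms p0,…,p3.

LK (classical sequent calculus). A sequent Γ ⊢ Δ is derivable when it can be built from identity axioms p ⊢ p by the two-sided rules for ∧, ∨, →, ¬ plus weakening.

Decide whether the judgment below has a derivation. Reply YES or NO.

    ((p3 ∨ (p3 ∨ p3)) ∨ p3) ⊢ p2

Search for a countermodel by truth-table:
  v=0000: Γ:[((p3 ∨ (p3 ∨ p3)) ∨ p3)=F] Δ:[p2=F] refutes=False
  v=0001: Γ:[((p3 ∨ (p3 ∨ p3)) ∨ p3)=T] Δ:[p2=F] refutes=True  ← countermodel

Result: NO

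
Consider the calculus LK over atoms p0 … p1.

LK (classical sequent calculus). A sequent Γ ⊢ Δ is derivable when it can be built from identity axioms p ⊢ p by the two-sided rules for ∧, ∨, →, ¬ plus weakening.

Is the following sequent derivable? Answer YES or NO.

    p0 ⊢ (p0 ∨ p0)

Derivation (root first):
[∨R] p0 ⊢ (p0 ∨ p0)
  [WR] p0 ⊢ p0, p0
    [Ax] p0 ⊢ p0

Result: YES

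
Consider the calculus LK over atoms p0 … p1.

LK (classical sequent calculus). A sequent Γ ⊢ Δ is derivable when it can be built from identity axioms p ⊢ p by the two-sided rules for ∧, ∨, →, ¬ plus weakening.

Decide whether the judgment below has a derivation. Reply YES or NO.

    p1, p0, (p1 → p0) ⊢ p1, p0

Proof tree:
[→L] p1, p0, (p1 → p0) ⊢ p1, p0
  [Ax] p1 ⊢ p1
  [WR] p0, p0 ⊢ p0, p1
    [WL] p0, p0 ⊢ p0
      [Ax] p0 ⊢ p0

Result: YES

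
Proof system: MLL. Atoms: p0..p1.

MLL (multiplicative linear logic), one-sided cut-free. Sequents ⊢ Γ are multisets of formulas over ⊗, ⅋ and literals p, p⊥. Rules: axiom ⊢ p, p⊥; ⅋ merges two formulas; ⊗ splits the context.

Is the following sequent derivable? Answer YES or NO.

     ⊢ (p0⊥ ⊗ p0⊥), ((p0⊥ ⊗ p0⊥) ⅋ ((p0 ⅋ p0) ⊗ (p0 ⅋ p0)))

Derivation trace:
[⅋]  ⊢ (p0⊥ ⊗ p0⊥), ((p0⊥ ⊗ p0⊥) ⅋ ((p0 ⅋ p0) ⊗ (p0 ⅋ p0)))
  [⊗]  ⊢ (p0⊥ ⊗ p0⊥), (p0⊥ ⊗ p0⊥), ((p0 ⅋ p0) ⊗ (p0 ⅋ p0))
    [⅋]  ⊢ (p0⊥ ⊗ p0⊥), (p0 ⅋ p0)
      [⊗]  ⊢ p0, p0, (p0⊥ ⊗ p0⊥)
        [Ax]  ⊢ p0, p0⊥
        [Ax]  ⊢ p0, p0⊥
    [⅋]  ⊢ (p0⊥ ⊗ p0⊥), (p0 ⅋ p0)
      [⊗]  ⊢ p0, p0, (p0⊥ ⊗ p0⊥)
        [Ax]  ⊢ p0, p0⊥
        [Ax]  ⊢ p0, p0⊥

Result: YES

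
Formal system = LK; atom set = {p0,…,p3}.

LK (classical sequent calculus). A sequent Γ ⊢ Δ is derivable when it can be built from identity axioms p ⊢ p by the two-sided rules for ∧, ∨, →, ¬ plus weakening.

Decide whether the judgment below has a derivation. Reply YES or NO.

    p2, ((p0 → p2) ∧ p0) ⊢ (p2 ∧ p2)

Proof tree:
[∧R] p2, ((p0 → p2) ∧ p0) ⊢ (p2 ∧ p2)
  [Ax] p2 ⊢ p2
  [∧L] ((p0 → p2) ∧ p0) ⊢ p2
    [→L] p0, (p0 → p2) ⊢ p2
      [Ax] p0 ⊢ p0
      [Ax] p2 ⊢ p2

Result: YES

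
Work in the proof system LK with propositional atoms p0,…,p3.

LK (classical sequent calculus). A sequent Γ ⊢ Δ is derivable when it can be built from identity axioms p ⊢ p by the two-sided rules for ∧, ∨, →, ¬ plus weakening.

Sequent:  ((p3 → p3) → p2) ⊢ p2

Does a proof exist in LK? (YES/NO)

Proof tree:
[→L] ((p3 → p3) → p2) ⊢ p2
  [→R]  ⊢ (p3 → p3)
    [Ax] p3 ⊢ p3
  [Ax] p2 ⊢ p2

Result: YES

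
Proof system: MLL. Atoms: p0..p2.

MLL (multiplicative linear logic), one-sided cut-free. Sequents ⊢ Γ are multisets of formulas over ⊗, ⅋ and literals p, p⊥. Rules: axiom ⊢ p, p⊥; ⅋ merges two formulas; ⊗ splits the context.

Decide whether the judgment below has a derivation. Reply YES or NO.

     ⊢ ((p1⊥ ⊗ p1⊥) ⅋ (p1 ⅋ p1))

Proof tree:
[⅋]  ⊢ ((p1⊥ ⊗ p1⊥) ⅋ (p1 ⅋ p1))
  [⅋]  ⊢ (p1⊥ ⊗ p1⊥), (p1 ⅋ p1)
    [⊗]  ⊢ p1, p1, (p1⊥ ⊗ p1⊥)
      [Ax]  ⊢ p1, p1⊥
      [Ax]  ⊢ p1, p1⊥

Result: YES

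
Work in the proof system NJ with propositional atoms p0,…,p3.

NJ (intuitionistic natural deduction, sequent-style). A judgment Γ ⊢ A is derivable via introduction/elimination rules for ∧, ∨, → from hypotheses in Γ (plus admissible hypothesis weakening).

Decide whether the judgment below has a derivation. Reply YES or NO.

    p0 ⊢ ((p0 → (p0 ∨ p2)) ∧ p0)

Derivation trace:
[∧I] p0 ⊢ ((p0 → (p0 ∨ p2)) ∧ p0)
  [→I]  ⊢ (p0 → (p0 ∨ p2))
    [∨I₁] p0 ⊢ (p0 ∨ p2)
      [Ax] p0 ⊢ p0
  [Ax] p0 ⊢ p0

Result: YES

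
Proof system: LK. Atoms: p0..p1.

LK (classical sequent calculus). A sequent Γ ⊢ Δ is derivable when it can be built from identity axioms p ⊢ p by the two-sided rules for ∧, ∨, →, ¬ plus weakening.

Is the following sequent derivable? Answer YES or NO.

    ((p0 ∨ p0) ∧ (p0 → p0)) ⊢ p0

Proof tree:
[∧L] ((p0 ∨ p0) ∧ (p0 → p0)) ⊢ p0
  [→L] (p0 ∨ p0), (p0 → p0) ⊢ p0
    [∨L] (p0 ∨ p0) ⊢ p0
      [Ax] p0 ⊢ p0
      [Ax] p0 ⊢ p0
    [Ax] p0 ⊢ p0

Result: YES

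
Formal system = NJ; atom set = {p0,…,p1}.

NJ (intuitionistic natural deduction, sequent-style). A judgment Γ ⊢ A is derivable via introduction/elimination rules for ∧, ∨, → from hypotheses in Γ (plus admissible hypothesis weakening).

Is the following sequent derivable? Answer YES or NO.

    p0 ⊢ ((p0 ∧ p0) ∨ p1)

Proof tree:
[∨I₁] p0 ⊢ ((p0 ∧ p0) ∨ p1)
  [∧I] p0 ⊢ (p0 ∧ p0)
    [Ax] p0 ⊢ p0
    [Wk] p0, p0 ⊢ p0
      [Ax] p0 ⊢ p0

Result: YES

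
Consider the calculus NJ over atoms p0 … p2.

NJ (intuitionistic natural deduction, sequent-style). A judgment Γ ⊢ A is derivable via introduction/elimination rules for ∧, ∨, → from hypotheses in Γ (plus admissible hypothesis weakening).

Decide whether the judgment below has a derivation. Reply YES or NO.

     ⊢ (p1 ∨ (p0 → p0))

Derivation (root first):
[∨I₂]  ⊢ (p1 ∨ (p0 → p0))
  [→I]  ⊢ (p0 → p0)
    [Ax] p0 ⊢ p0

Result: YES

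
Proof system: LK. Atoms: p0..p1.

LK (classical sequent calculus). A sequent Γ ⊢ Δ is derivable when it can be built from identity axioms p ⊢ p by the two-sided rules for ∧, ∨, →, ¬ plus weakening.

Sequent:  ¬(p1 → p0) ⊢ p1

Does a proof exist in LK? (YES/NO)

Derivation trace:
[¬L] ¬(p1 → p0) ⊢ p1
  [→R]  ⊢ p1, (p1 → p0)
    [WR] p1 ⊢ p1, p0
      [Ax] p1 ⊢ p1

Result: YES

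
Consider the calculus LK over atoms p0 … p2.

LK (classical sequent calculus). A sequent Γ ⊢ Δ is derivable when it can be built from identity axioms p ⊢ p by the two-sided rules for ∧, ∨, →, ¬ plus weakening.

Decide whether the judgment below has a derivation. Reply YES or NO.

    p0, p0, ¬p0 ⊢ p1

Derivation trace:
[¬L] p0, p0, ¬p0 ⊢ p1
  [WL] p0, p0 ⊢ p0, p1
    [WR] p0 ⊢ p0, p1
      [Ax] p0 ⊢ p0

Result: YES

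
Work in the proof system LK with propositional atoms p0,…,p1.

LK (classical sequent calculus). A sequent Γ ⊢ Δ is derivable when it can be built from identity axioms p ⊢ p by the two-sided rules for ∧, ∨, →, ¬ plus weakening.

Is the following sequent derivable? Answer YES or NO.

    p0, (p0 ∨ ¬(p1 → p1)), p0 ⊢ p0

Proof tree:
[WL] p0, (p0 ∨ ¬(p1 → p1)), p0 ⊢ p0
  [∨L] p0, (p0 ∨ ¬(p1 → p1)) ⊢ p0
    [WL] p0, p0 ⊢ p0
      [Ax] p0 ⊢ p0
    [¬L] ¬(p1 → p1) ⊢ 
      [→R]  ⊢ (p1 → p1)
        [Ax] p1 ⊢ p1

Result: YES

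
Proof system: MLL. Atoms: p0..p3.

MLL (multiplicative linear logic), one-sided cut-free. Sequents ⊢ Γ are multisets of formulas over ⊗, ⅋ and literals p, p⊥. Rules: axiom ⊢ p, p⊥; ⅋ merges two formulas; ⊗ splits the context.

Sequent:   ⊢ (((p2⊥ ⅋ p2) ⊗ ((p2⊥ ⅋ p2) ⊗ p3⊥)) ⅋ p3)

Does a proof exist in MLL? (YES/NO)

Derivation (root first):
[⅋]  ⊢ (((p2⊥ ⅋ p2) ⊗ ((p2⊥ ⅋ p2) ⊗ p3⊥)) ⅋ p3)
  [⊗]  ⊢ p3, ((p2⊥ ⅋ p2) ⊗ ((p2⊥ ⅋ p2) ⊗ p3⊥))
    [⅋]  ⊢ (p2⊥ ⅋ p2)
      [Ax]  ⊢ p2, p2⊥
    [⊗]  ⊢ p3, ((p2⊥ ⅋ p2) ⊗ p3⊥)
      [⅋]  ⊢ (p2⊥ ⅋ p2)
        [Ax]  ⊢ p2, p2⊥
      [Ax]  ⊢ p3, p3⊥

Result: YES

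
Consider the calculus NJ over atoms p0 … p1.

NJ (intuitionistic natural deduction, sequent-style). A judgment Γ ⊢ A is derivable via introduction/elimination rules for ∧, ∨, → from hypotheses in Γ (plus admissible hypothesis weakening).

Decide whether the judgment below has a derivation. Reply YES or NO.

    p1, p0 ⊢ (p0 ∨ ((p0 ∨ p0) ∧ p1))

Proof tree:
[∨I₂] p1, p0 ⊢ (p0 ∨ ((p0 ∨ p0) ∧ p1))
  [∧I] p1, p0 ⊢ ((p0 ∨ p0) ∧ p1)
    [∨I₁] p0 ⊢ (p0 ∨ p0)
      [Ax] p0 ⊢ p0
    [Ax] p1 ⊢ p1

Result: YES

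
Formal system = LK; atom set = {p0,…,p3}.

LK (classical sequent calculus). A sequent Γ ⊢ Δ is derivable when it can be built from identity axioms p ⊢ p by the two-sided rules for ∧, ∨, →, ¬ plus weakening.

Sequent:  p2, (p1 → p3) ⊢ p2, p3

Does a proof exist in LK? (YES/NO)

Proof tree:
[→L] p2, (p1 → p3) ⊢ p2, p3
  [WR] p2 ⊢ p2, p1
    [Ax] p2 ⊢ p2
  [Ax] p3 ⊢ p3

Result: YES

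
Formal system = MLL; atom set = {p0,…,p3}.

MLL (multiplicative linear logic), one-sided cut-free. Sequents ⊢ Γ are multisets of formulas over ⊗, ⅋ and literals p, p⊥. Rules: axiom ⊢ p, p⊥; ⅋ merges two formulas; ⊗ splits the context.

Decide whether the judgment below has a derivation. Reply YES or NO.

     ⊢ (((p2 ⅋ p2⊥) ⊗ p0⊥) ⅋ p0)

Proof tree:
[⅋]  ⊢ (((p2 ⅋ p2⊥) ⊗ p0⊥) ⅋ p0)
  [⊗]  ⊢ p0, ((p2 ⅋ p2⊥) ⊗ p0⊥)
    [⅋]  ⊢ (p2 ⅋ p2⊥)
      [Ax]  ⊢ p2, p2⊥
    [Ax]  ⊢ p0, p0⊥

Result: YES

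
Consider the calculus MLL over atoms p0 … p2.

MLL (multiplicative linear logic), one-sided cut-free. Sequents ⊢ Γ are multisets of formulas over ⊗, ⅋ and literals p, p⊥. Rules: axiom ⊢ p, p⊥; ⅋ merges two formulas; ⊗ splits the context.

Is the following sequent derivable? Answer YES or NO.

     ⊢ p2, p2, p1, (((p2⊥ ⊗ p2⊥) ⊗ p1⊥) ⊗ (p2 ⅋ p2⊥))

Derivation (root first):
[⊗]  ⊢ p2, p2, p1, (((p2⊥ ⊗ p2⊥) ⊗ p1⊥) ⊗ (p2 ⅋ p2⊥))
  [⊗]  ⊢ p2, p2, p1, ((p2⊥ ⊗ p2⊥) ⊗ p1⊥)
    [⊗]  ⊢ p2, p2, (p2⊥ ⊗ p2⊥)
      [Ax]  ⊢ p2, p2⊥
      [Ax]  ⊢ p2, p2⊥
    [Ax]  ⊢ p1, p1⊥
  [⅋]  ⊢ (p2 ⅋ p2⊥)
    [Ax]  ⊢ p2, p2⊥

Result: YES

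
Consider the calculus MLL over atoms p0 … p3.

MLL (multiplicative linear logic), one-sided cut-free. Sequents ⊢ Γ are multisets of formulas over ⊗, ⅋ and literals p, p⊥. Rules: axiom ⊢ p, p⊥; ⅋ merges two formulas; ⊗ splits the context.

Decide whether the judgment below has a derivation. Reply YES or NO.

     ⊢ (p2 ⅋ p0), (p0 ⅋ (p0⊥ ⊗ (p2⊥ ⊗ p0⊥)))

Derivation (root first):
[⅋]  ⊢ (p2 ⅋ p0), (p0 ⅋ (p0⊥ ⊗ (p2⊥ ⊗ p0⊥)))
  [⅋]  ⊢ p0, (p0⊥ ⊗ (p2⊥ ⊗ p0⊥)), (p2 ⅋ p0)
    [⊗]  ⊢ p0, p2, p0, (p0⊥ ⊗ (p2⊥ ⊗ p0⊥))
      [Ax]  ⊢ p0, p0⊥
      [⊗]  ⊢ p2, p0, (p2⊥ ⊗ p0⊥)
        [Ax]  ⊢ p2, p2⊥
        [Ax]  ⊢ p0, p0⊥

Result: YES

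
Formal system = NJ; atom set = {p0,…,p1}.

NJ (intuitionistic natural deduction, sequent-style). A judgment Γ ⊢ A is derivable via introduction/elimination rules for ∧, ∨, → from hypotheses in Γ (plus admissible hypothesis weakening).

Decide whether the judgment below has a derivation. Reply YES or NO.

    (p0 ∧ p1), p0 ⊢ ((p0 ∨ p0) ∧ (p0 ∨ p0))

Proof tree:
[∧I] (p0 ∧ p1), p0 ⊢ ((p0 ∨ p0) ∧ (p0 ∨ p0))
  [Wk] p0, (p0 ∧ p1) ⊢ (p0 ∨ p0)
    [∨I₁] p0 ⊢ (p0 ∨ p0)
      [Ax] p0 ⊢ p0
  [∨I₁] p0 ⊢ (p0 ∨ p0)
    [Ax] p0 ⊢ p0

Result: YES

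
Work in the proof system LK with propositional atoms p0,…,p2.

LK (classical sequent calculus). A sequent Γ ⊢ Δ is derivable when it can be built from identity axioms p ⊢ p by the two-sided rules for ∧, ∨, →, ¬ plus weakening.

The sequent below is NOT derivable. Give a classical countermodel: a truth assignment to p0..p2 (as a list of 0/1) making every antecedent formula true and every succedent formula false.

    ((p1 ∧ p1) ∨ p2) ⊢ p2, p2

Truth-table refutation:
  v=000: Γ:[((p1 ∧ p1) ∨ p2)=F] Δ:[p2=F, p2=F] refutes=False
  v=001: Γ:[((p1 ∧ p1) ∨ p2)=T] Δ:[p2=T, p2=T] refutes=False
  v=010: Γ:[((p1 ∧ p1) ∨ p2)=T] Δ:[p2=F, p2=F] refutes=True  ← countermodel

Result: [0, 1, 0]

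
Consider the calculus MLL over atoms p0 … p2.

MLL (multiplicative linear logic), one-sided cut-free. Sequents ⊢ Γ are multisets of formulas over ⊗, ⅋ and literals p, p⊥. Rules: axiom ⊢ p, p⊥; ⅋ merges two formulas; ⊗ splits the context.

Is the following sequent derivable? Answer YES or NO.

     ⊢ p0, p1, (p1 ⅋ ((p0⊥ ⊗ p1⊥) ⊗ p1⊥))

Derivation (root first):
[⅋]  ⊢ p0, p1, (p1 ⅋ ((p0⊥ ⊗ p1⊥) ⊗ p1⊥))
  [⊗]  ⊢ p0, p1, p1, ((p0⊥ ⊗ p1⊥) ⊗ p1⊥)
    [⊗]  ⊢ p0, p1, (p0⊥ ⊗ p1⊥)
      [Ax]  ⊢ p0, p0⊥
      [Ax]  ⊢ p1, p1⊥
    [Ax]  ⊢ p1, p1⊥

Result: YES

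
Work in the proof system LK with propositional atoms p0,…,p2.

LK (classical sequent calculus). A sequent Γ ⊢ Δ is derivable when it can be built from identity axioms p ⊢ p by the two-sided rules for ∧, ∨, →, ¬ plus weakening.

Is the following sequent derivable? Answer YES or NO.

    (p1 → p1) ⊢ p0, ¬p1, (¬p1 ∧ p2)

Enumerate valuations to refute Γ ⊢ Δ:
  v=000: Γ:[(p1 → p1)=T] Δ:[p0=F, ¬p1=T, (¬p1 ∧ p2)=F] refutes=False
  v=001: Γ:[(p1 → p1)=T] Δ:[p0=F, ¬p1=T, (¬p1 ∧ p2)=T] refutes=False
  v=010: Γ:[(p1 → p1)=T] Δ:[p0=F, ¬p1=F, (¬p1 ∧ p2)=F] refutes=True  ← countermodel

Result: NO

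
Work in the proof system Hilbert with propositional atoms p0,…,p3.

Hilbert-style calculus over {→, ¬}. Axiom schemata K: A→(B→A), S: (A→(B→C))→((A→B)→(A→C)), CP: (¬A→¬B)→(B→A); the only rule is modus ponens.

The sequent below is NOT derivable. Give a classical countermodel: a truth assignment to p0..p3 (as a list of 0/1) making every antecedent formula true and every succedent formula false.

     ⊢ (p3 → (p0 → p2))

Search for a countermodel by truth-table:
  v=0000: Γ:[] Δ:[(p3 → (p0 → p2))=T] refutes=False
  v=0001: Γ:[] Δ:[(p3 → (p0 → p2))=T] refutes=False
  v=0010: Γ:[] Δ:[(p3 → (p0 → p2))=T] refutes=False
  v=0011: Γ:[] Δ:[(p3 → (p0 → p2))=T] refutes=False
  v=0100: Γ:[] Δ:[(p3 → (p0 → p2))=T] refutes=False
  v=0101: Γ:[] Δ:[(p3 → (p0 → p2))=T] refutes=False
  v=0110: Γ:[] Δ:[(p3 → (p0 → p2))=T] refutes=False
  v=0111: Γ:[] Δ:[(p3 → (p0 → p2))=T] refutes=False
  v=1000: Γ:[] Δ:[(p3 → (p0 → p2))=T] refutes=False
  v=1001: Γ:[] Δ:[(p3 → (p0 → p2))=F] refutes=True  ← countermodel

Result: [1, 0, 0, 1]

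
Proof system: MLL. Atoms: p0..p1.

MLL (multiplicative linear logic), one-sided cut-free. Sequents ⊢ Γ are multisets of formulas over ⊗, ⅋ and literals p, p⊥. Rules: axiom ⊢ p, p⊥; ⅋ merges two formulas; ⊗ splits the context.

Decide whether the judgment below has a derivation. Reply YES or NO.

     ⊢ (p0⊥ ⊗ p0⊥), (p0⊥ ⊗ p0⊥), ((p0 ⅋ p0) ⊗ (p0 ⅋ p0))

Derivation trace:
[⊗]  ⊢ (p0⊥ ⊗ p0⊥), (p0⊥ ⊗ p0⊥), ((p0 ⅋ p0) ⊗ (p0 ⅋ p0))
  [⅋]  ⊢ (p0⊥ ⊗ p0⊥), (p0 ⅋ p0)
    [⊗]  ⊢ p0, p0, (p0⊥ ⊗ p0⊥)
      [Ax]  ⊢ p0, p0⊥
      [Ax]  ⊢ p0, p0⊥
  [⅋]  ⊢ (p0⊥ ⊗ p0⊥), (p0 ⅋ p0)
    [⊗]  ⊢ p0, p0, (p0⊥ ⊗ p0⊥)
      [Ax]  ⊢ p0, p0⊥
      [Ax]  ⊢ p0, p0⊥

Result: YES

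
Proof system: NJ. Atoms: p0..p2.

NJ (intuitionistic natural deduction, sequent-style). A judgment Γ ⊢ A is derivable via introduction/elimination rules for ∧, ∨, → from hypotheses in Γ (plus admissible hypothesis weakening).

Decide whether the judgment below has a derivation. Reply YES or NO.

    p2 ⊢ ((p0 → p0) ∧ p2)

Derivation trace:
[∧I] p2 ⊢ ((p0 → p0) ∧ p2)
  [→I]  ⊢ (p0 → p0)
    [Ax] p0 ⊢ p0
  [Wk] p2, p2 ⊢ p2
    [Ax] p2 ⊢ p2

Result: YES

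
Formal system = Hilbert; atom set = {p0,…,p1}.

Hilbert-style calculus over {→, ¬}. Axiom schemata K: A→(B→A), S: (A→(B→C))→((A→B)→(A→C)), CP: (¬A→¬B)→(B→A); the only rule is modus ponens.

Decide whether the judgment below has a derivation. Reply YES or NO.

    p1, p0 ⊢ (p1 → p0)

Derivation (root first):
[MP] p1, p0 ⊢ (p1 → p0)
  [K]  ⊢ (p0 → (p1 → p0))
  [MP] p1, p0 ⊢ p0
    [MP] p0 ⊢ (p1 → p0)
      [K]  ⊢ (p0 → (p1 → p0))
      [Hyp] p0 ⊢ p0
    [Hyp] p1 ⊢ p1

Result: YES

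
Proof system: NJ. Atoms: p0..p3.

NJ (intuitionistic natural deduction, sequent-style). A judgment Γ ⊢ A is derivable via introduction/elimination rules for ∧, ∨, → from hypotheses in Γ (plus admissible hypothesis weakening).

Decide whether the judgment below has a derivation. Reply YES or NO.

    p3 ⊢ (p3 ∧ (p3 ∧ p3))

Derivation (root first):
[∧I] p3 ⊢ (p3 ∧ (p3 ∧ p3))
  [Ax] p3 ⊢ p3
  [∧I] p3 ⊢ (p3 ∧ p3)
    [Ax] p3 ⊢ p3
    [Ax] p3 ⊢ p3

Result: YES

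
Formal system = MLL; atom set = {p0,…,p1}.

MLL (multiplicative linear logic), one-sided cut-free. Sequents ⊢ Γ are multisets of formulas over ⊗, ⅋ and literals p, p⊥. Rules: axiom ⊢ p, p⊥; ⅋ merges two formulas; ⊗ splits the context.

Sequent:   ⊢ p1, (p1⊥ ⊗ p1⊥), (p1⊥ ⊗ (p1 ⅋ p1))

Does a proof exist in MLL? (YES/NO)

Proof tree:
[⊗]  ⊢ p1, (p1⊥ ⊗ p1⊥), (p1⊥ ⊗ (p1 ⅋ p1))
  [Ax]  ⊢ p1, p1⊥
  [⅋]  ⊢ (p1⊥ ⊗ p1⊥), (p1 ⅋ p1)
    [⊗]  ⊢ p1, p1, (p1⊥ ⊗ p1⊥)
      [Ax]  ⊢ p1, p1⊥
      [Ax]  ⊢ p1, p1⊥

Result: YES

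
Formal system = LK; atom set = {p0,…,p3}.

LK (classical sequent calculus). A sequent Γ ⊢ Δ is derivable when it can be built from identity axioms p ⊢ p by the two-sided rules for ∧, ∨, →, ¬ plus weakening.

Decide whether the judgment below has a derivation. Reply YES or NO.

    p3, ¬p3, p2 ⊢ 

Proof tree:
[WL] p3, ¬p3, p2 ⊢ 
  [¬L] p3, ¬p3 ⊢ 
    [Ax] p3 ⊢ p3

Result: YES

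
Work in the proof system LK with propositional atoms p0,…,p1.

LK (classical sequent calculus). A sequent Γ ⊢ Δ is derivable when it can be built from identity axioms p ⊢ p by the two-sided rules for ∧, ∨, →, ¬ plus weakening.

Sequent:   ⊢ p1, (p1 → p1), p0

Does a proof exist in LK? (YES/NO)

Derivation (root first):
[WR]  ⊢ p1, (p1 → p1), p0
  [→R]  ⊢ p1, (p1 → p1)
    [WR] p1 ⊢ p1, p1
      [Ax] p1 ⊢ p1

Result: YES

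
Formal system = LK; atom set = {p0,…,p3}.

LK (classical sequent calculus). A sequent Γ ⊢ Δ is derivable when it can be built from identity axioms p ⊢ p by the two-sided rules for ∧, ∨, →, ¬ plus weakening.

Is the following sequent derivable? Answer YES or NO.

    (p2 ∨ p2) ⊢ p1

Enumerate valuations to refute Γ ⊢ Δ:
  v=0000: Γ:[(p2 ∨ p2)=F] Δ:[p1=F] refutes=False
  v=0001: Γ:[(p2 ∨ p2)=F] Δ:[p1=F] refutes=False
  v=0010: Γ:[(p2 ∨ p2)=T] Δ:[p1=F] refutes=True  ← countermodel

Result: NO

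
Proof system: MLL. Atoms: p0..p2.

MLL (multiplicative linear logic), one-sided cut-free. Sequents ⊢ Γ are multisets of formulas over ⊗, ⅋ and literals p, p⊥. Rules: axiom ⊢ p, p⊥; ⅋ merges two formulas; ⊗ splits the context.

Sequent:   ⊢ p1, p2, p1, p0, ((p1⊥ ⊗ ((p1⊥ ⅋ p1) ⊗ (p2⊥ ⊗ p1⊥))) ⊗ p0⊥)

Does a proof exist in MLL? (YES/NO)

Proof tree:
[⊗]  ⊢ p1, p2, p1, p0, ((p1⊥ ⊗ ((p1⊥ ⅋ p1) ⊗ (p2⊥ ⊗ p1⊥))) ⊗ p0⊥)
  [⊗]  ⊢ p1, p2, p1, (p1⊥ ⊗ ((p1⊥ ⅋ p1) ⊗ (p2⊥ ⊗ p1⊥)))
    [Ax]  ⊢ p1, p1⊥
    [⊗]  ⊢ p2, p1, ((p1⊥ ⅋ p1) ⊗ (p2⊥ ⊗ p1⊥))
      [⅋]  ⊢ (p1⊥ ⅋ p1)
        [Ax]  ⊢ p1, p1⊥
      [⊗]  ⊢ p2, p1, (p2⊥ ⊗ p1⊥)
        [Ax]  ⊢ p2, p2⊥
        [Ax]  ⊢ p1, p1⊥
  [Ax]  ⊢ p0, p0⊥

Result: YES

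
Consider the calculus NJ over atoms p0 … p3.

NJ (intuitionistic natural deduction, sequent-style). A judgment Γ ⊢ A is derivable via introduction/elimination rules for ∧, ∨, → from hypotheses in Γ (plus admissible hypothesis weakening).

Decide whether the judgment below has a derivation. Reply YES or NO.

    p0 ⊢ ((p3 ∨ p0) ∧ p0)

Derivation (root first):
[∧I] p0 ⊢ ((p3 ∨ p0) ∧ p0)
  [∨I₂] p0 ⊢ (p3 ∨ p0)
    [Ax] p0 ⊢ p0
  [Ax] p0 ⊢ p0

Result: YES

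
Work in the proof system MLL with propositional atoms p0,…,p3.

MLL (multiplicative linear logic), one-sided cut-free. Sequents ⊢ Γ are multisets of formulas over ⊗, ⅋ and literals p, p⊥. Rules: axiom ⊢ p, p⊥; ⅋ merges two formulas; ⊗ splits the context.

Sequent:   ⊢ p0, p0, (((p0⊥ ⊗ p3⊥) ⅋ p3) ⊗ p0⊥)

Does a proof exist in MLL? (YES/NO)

Derivation trace:
[⊗]  ⊢ p0, p0, (((p0⊥ ⊗ p3⊥) ⅋ p3) ⊗ p0⊥)
  [⅋]  ⊢ p0, ((p0⊥ ⊗ p3⊥) ⅋ p3)
    [⊗]  ⊢ p0, p3, (p0⊥ ⊗ p3⊥)
      [Ax]  ⊢ p0, p0⊥
      [Ax]  ⊢ p3, p3⊥
  [Ax]  ⊢ p0, p0⊥

Result: YES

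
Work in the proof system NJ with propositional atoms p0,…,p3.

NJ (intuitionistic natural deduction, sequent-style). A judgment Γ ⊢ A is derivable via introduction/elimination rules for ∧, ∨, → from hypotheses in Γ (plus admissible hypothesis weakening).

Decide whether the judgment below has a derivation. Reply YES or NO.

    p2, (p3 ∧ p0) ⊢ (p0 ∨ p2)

Proof tree:
[∨I₂] p2, (p3 ∧ p0) ⊢ (p0 ∨ p2)
  [Wk] p2, (p3 ∧ p0) ⊢ p2
    [Ax] p2 ⊢ p2

Result: YES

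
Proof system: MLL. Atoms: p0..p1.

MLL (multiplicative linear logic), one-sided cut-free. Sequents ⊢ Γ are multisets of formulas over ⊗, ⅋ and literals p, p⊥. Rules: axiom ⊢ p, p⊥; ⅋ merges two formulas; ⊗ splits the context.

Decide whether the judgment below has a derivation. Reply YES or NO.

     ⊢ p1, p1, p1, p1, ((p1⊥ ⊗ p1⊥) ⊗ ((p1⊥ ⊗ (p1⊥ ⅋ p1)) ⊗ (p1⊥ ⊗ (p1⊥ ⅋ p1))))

Derivation trace:
[⊗]  ⊢ p1, p1, p1, p1, ((p1⊥ ⊗ p1⊥) ⊗ ((p1⊥ ⊗ (p1⊥ ⅋ p1)) ⊗ (p1⊥ ⊗ (p1⊥ ⅋ p1))))
  [⊗]  ⊢ p1, p1, (p1⊥ ⊗ p1⊥)
    [Ax]  ⊢ p1, p1⊥
    [Ax]  ⊢ p1, p1⊥
  [⊗]  ⊢ p1, p1, ((p1⊥ ⊗ (p1⊥ ⅋ p1)) ⊗ (p1⊥ ⊗ (p1⊥ ⅋ p1)))
    [⊗]  ⊢ p1, (p1⊥ ⊗ (p1⊥ ⅋ p1))
      [Ax]  ⊢ p1, p1⊥
      [⅋]  ⊢ (p1⊥ ⅋ p1)
        [Ax]  ⊢ p1, p1⊥
    [⊗]  ⊢ p1, (p1⊥ ⊗ (p1⊥ ⅋ p1))
      [Ax]  ⊢ p1, p1⊥
      [⅋]  ⊢ (p1⊥ ⅋ p1)
        [Ax]  ⊢ p1, p1⊥

Result: YES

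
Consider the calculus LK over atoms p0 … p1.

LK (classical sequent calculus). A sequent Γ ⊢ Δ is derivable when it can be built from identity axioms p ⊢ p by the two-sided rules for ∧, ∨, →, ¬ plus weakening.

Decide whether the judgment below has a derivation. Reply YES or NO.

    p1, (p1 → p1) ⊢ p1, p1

Proof tree:
[WR] p1, (p1 → p1) ⊢ p1, p1
  [→L] p1, (p1 → p1) ⊢ p1
    [Ax] p1 ⊢ p1
    [Ax] p1 ⊢ p1

Result: YES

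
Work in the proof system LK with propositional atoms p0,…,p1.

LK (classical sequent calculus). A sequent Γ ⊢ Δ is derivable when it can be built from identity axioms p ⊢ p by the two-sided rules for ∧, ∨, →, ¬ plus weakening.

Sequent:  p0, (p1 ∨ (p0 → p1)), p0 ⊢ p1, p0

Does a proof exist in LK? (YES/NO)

Derivation (root first):
[WL] p0, (p1 ∨ (p0 → p1)), p0 ⊢ p1, p0
  [∨L] p0, (p1 ∨ (p0 → p1)) ⊢ p1, p0
    [WL] p0, p1 ⊢ p0
      [Ax] p0 ⊢ p0
    [→L] p0, (p0 → p1) ⊢ p1
      [Ax] p0 ⊢ p0
      [Ax] p1 ⊢ p1

Result: YES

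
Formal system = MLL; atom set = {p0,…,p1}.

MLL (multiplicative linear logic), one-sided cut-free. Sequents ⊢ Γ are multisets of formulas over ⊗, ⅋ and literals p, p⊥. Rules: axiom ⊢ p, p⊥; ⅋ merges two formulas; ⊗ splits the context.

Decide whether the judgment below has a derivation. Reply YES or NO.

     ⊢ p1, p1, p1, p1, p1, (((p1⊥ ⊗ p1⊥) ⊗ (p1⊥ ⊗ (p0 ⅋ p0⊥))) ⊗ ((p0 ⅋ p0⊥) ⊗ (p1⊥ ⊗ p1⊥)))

Derivation (root first):
[⊗]  ⊢ p1, p1, p1, p1, p1, (((p1⊥ ⊗ p1⊥) ⊗ (p1⊥ ⊗ (p0 ⅋ p0⊥))) ⊗ ((p0 ⅋ p0⊥) ⊗ (p1⊥ ⊗ p1⊥)))
  [⊗]  ⊢ p1, p1, p1, ((p1⊥ ⊗ p1⊥) ⊗ (p1⊥ ⊗ (p0 ⅋ p0⊥)))
    [⊗]  ⊢ p1, p1, (p1⊥ ⊗ p1⊥)
      [Ax]  ⊢ p1, p1⊥
      [Ax]  ⊢ p1, p1⊥
    [⊗]  ⊢ p1, (p1⊥ ⊗ (p0 ⅋ p0⊥))
      [Ax]  ⊢ p1, p1⊥
      [⅋]  ⊢ (p0 ⅋ p0⊥)
        [Ax]  ⊢ p0, p0⊥
  [⊗]  ⊢ p1, p1, ((p0 ⅋ p0⊥) ⊗ (p1⊥ ⊗ p1⊥))
    [⅋]  ⊢ (p0 ⅋ p0⊥)
      [Ax]  ⊢ p0, p0⊥
    [⊗]  ⊢ p1, p1, (p1⊥ ⊗ p1⊥)
      [Ax]  ⊢ p1, p1⊥
      [Ax]  ⊢ p1, p1⊥

Result: YES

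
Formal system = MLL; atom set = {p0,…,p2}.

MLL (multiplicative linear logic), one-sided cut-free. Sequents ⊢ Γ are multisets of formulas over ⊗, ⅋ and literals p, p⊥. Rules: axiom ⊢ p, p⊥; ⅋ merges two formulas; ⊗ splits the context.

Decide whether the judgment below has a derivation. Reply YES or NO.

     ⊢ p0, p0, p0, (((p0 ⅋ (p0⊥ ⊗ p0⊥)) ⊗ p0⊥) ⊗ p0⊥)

Derivation (root first):
[⊗]  ⊢ p0, p0, p0, (((p0 ⅋ (p0⊥ ⊗ p0⊥)) ⊗ p0⊥) ⊗ p0⊥)
  [⊗]  ⊢ p0, p0, ((p0 ⅋ (p0⊥ ⊗ p0⊥)) ⊗ p0⊥)
    [⅋]  ⊢ p0, (p0 ⅋ (p0⊥ ⊗ p0⊥))
      [⊗]  ⊢ p0, p0, (p0⊥ ⊗ p0⊥)
        [Ax]  ⊢ p0, p0⊥
        [Ax]  ⊢ p0, p0⊥
    [Ax]  ⊢ p0, p0⊥
  [Ax]  ⊢ p0, p0⊥

Result: YES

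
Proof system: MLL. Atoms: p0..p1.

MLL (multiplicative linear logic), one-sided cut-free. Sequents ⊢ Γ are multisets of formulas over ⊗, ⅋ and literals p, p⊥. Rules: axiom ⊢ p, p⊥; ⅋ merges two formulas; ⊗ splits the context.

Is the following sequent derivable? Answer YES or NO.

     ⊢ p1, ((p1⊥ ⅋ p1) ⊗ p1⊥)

Derivation (root first):
[⊗]  ⊢ p1, ((p1⊥ ⅋ p1) ⊗ p1⊥)
  [⅋]  ⊢ (p1⊥ ⅋ p1)
    [Ax]  ⊢ p1, p1⊥
  [Ax]  ⊢ p1, p1⊥

Result: YES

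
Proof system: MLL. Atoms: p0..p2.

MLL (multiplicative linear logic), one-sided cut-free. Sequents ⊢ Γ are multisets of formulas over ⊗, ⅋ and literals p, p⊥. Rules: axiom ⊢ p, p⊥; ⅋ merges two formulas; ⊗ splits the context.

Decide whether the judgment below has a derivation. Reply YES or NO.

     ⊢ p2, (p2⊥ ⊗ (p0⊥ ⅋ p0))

Derivation (root first):
[⊗]  ⊢ p2, (p2⊥ ⊗ (p0⊥ ⅋ p0))
  [Ax]  ⊢ p2, p2⊥
  [⅋]  ⊢ (p0⊥ ⅋ p0)
    [Ax]  ⊢ p0, p0⊥

Result: YES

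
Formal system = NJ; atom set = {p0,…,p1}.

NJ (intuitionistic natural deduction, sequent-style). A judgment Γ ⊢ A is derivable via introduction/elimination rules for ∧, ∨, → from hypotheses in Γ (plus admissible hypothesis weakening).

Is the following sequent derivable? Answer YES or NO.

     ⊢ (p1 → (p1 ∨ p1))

Proof tree:
[→I]  ⊢ (p1 → (p1 ∨ p1))
  [∨I₁] p1 ⊢ (p1 ∨ p1)
    [Ax] p1 ⊢ p1

Result: YES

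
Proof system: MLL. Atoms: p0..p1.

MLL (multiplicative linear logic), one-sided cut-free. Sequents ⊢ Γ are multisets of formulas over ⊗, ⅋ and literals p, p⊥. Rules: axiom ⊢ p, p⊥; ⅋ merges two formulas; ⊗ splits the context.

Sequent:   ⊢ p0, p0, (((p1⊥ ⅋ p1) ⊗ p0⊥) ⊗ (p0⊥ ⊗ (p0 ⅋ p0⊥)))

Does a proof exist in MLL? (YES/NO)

Proof tree:
[⊗]  ⊢ p0, p0, (((p1⊥ ⅋ p1) ⊗ p0⊥) ⊗ (p0⊥ ⊗ (p0 ⅋ p0⊥)))
  [⊗]  ⊢ p0, ((p1⊥ ⅋ p1) ⊗ p0⊥)
    [⅋]  ⊢ (p1⊥ ⅋ p1)
      [Ax]  ⊢ p1, p1⊥
    [Ax]  ⊢ p0, p0⊥
  [⊗]  ⊢ p0, (p0⊥ ⊗ (p0 ⅋ p0⊥))
    [Ax]  ⊢ p0, p0⊥
    [⅋]  ⊢ (p0 ⅋ p0⊥)
      [Ax]  ⊢ p0, p0⊥

Result: YES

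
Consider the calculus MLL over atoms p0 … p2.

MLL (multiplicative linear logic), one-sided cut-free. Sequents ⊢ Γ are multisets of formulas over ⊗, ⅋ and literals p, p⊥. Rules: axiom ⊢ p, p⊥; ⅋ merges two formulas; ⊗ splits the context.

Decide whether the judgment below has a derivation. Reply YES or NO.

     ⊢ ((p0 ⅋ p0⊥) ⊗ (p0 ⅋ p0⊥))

Proof tree:
[⊗]  ⊢ ((p0 ⅋ p0⊥) ⊗ (p0 ⅋ p0⊥))
  [⅋]  ⊢ (p0 ⅋ p0⊥)
    [Ax]  ⊢ p0, p0⊥
  [⅋]  ⊢ (p0 ⅋ p0⊥)
    [Ax]  ⊢ p0, p0⊥

Result: YES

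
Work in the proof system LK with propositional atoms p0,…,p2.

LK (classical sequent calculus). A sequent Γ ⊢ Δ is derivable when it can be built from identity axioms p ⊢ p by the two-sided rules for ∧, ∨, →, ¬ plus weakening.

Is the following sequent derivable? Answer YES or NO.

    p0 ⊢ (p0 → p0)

Proof tree:
[→R] p0 ⊢ (p0 → p0)
  [WL] p0, p0 ⊢ p0
    [Ax] p0 ⊢ p0

Result: YES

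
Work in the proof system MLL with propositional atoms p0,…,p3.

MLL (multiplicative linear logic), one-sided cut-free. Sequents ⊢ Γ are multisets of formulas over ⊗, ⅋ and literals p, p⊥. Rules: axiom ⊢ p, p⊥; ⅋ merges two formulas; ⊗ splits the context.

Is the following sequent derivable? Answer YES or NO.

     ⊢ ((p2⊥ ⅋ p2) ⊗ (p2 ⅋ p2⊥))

Derivation (root first):
[⊗]  ⊢ ((p2⊥ ⅋ p2) ⊗ (p2 ⅋ p2⊥))
  [⅋]  ⊢ (p2⊥ ⅋ p2)
    [Ax]  ⊢ p2, p2⊥
  [⅋]  ⊢ (p2 ⅋ p2⊥)
    [Ax]  ⊢ p2, p2⊥

Result: YES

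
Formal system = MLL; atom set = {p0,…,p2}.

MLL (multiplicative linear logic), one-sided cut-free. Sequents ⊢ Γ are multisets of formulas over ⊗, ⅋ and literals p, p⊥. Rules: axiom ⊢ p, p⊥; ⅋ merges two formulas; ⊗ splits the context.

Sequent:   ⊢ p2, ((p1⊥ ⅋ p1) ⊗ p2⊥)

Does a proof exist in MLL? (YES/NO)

Proof tree:
[⊗]  ⊢ p2, ((p1⊥ ⅋ p1) ⊗ p2⊥)
  [⅋]  ⊢ (p1⊥ ⅋ p1)
    [Ax]  ⊢ p1, p1⊥
  [Ax]  ⊢ p2, p2⊥

Result: YES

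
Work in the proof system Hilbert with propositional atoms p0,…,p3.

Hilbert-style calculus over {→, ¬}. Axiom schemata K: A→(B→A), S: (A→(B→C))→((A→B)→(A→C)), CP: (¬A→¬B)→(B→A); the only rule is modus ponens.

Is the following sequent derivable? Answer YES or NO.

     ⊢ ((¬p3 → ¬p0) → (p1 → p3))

Truth-table refutation:
  v=0000: Γ:[] Δ:[((¬p3 → ¬p0) → (p1 → p3))=T] refutes=False
  v=0001: Γ:[] Δ:[((¬p3 → ¬p0) → (p1 → p3))=T] refutes=False
  v=0010: Γ:[] Δ:[((¬p3 → ¬p0) → (p1 → p3))=T] refutes=False
  v=0011: Γ:[] Δ:[((¬p3 → ¬p0) → (p1 → p3))=T] refutes=False
  v=0100: Γ:[] Δ:[((¬p3 → ¬p0) → (p1 → p3))=F] refutes=True  ← countermodel

Result: NO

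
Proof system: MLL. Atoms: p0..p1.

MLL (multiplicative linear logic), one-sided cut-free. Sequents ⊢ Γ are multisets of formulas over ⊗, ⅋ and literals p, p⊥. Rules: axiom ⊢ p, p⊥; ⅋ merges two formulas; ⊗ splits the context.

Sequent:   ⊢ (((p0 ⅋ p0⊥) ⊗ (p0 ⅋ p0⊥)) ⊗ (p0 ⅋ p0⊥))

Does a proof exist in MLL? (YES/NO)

Proof tree:
[⊗]  ⊢ (((p0 ⅋ p0⊥) ⊗ (p0 ⅋ p0⊥)) ⊗ (p0 ⅋ p0⊥))
  [⊗]  ⊢ ((p0 ⅋ p0⊥) ⊗ (p0 ⅋ p0⊥))
    [⅋]  ⊢ (p0 ⅋ p0⊥)
      [Ax]  ⊢ p0, p0⊥
    [⅋]  ⊢ (p0 ⅋ p0⊥)
      [Ax]  ⊢ p0, p0⊥
  [⅋]  ⊢ (p0 ⅋ p0⊥)
    [Ax]  ⊢ p0, p0⊥

Result: YES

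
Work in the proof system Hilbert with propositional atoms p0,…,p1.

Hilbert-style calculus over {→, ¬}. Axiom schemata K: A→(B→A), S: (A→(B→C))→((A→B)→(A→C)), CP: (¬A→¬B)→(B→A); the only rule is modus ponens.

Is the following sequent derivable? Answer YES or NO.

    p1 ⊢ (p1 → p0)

Truth-table refutation:
  v=00: Γ:[p1=F] Δ:[(p1 → p0)=T] refutes=False
  v=01: Γ:[p1=T] Δ:[(p1 → p0)=F] refutes=True  ← countermodel

Result: NO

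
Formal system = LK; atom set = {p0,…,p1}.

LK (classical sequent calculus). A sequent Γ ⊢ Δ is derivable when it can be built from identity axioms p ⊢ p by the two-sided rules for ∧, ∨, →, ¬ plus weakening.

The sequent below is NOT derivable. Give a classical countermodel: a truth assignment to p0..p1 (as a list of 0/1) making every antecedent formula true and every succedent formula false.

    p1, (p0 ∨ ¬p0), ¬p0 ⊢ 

Enumerate valuations to refute Γ ⊢ Δ:
  v=00: Γ:[p1=F, (p0 ∨ ¬p0)=T, ¬p0=T] Δ:[] refutes=False
  v=01: Γ:[p1=T, (p0 ∨ ¬p0)=T, ¬p0=T] Δ:[] refutes=True  ← countermodel

Result: [0, 1]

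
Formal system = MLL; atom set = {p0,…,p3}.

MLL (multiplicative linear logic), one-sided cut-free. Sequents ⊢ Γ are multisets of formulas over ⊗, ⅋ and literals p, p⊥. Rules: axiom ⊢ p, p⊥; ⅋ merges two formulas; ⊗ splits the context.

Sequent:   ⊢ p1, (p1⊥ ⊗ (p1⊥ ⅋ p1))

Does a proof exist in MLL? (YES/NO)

Derivation trace:
[⊗]  ⊢ p1, (p1⊥ ⊗ (p1⊥ ⅋ p1))
  [Ax]  ⊢ p1, p1⊥
  [⅋]  ⊢ (p1⊥ ⅋ p1)
    [Ax]  ⊢ p1, p1⊥

Result: YES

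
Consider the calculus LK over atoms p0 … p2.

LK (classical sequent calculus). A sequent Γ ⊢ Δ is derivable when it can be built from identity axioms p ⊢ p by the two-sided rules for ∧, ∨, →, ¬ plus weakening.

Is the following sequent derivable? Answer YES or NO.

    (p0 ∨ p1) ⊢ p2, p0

Truth-table refutation:
  v=000: Γ:[(p0 ∨ p1)=F] Δ:[p2=F, p0=F] refutes=False
  v=001: Γ:[(p0 ∨ p1)=F] Δ:[p2=T, p0=F] refutes=False
  v=010: Γ:[(p0 ∨ p1)=T] Δ:[p2=F, p0=F] refutes=True  ← countermodel

Result: NO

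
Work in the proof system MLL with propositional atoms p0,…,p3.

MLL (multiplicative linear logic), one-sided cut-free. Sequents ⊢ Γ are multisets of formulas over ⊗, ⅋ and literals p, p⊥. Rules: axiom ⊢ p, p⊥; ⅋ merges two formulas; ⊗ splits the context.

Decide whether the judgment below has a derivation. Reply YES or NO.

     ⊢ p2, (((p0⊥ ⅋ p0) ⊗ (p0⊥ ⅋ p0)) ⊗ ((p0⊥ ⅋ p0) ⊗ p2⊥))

Derivation trace:
[⊗]  ⊢ p2, (((p0⊥ ⅋ p0) ⊗ (p0⊥ ⅋ p0)) ⊗ ((p0⊥ ⅋ p0) ⊗ p2⊥))
  [⊗]  ⊢ ((p0⊥ ⅋ p0) ⊗ (p0⊥ ⅋ p0))
    [⅋]  ⊢ (p0⊥ ⅋ p0)
      [Ax]  ⊢ p0, p0⊥
    [⅋]  ⊢ (p0⊥ ⅋ p0)
      [Ax]  ⊢ p0, p0⊥
  [⊗]  ⊢ p2, ((p0⊥ ⅋ p0) ⊗ p2⊥)
    [⅋]  ⊢ (p0⊥ ⅋ p0)
      [Ax]  ⊢ p0, p0⊥
    [Ax]  ⊢ p2, p2⊥

Result: YES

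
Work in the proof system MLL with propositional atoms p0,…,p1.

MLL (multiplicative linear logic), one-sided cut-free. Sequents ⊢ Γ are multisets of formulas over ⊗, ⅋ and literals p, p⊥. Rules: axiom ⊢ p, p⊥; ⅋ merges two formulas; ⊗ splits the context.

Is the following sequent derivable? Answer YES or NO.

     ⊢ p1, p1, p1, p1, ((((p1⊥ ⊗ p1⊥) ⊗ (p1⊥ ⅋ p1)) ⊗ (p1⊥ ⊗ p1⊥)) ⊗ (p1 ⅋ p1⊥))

Derivation trace:
[⊗]  ⊢ p1, p1, p1, p1, ((((p1⊥ ⊗ p1⊥) ⊗ (p1⊥ ⅋ p1)) ⊗ (p1⊥ ⊗ p1⊥)) ⊗ (p1 ⅋ p1⊥))
  [⊗]  ⊢ p1, p1, p1, p1, (((p1⊥ ⊗ p1⊥) ⊗ (p1⊥ ⅋ p1)) ⊗ (p1⊥ ⊗ p1⊥))
    [⊗]  ⊢ p1, p1, ((p1⊥ ⊗ p1⊥) ⊗ (p1⊥ ⅋ p1))
      [⊗]  ⊢ p1, p1, (p1⊥ ⊗ p1⊥)
        [Ax]  ⊢ p1, p1⊥
        [Ax]  ⊢ p1, p1⊥
      [⅋]  ⊢ (p1⊥ ⅋ p1)
        [Ax]  ⊢ p1, p1⊥
    [⊗]  ⊢ p1, p1, (p1⊥ ⊗ p1⊥)
      [Ax]  ⊢ p1, p1⊥
      [Ax]  ⊢ p1, p1⊥
  [⅋]  ⊢ (p1 ⅋ p1⊥)
    [Ax]  ⊢ p1, p1⊥

Result: YES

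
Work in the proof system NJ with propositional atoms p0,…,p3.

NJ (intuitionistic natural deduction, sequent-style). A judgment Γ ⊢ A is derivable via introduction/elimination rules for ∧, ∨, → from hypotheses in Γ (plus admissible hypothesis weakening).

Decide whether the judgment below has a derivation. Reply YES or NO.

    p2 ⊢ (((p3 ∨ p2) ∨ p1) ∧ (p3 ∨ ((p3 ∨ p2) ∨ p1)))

Proof tree:
[∧I] p2 ⊢ (((p3 ∨ p2) ∨ p1) ∧ (p3 ∨ ((p3 ∨ p2) ∨ p1)))
  [∨I₁] p2 ⊢ ((p3 ∨ p2) ∨ p1)
    [∨I₂] p2 ⊢ (p3 ∨ p2)
      [Ax] p2 ⊢ p2
  [∨I₂] p2 ⊢ (p3 ∨ ((p3 ∨ p2) ∨ p1))
    [∨I₁] p2 ⊢ ((p3 ∨ p2) ∨ p1)
      [∨I₂] p2 ⊢ (p3 ∨ p2)
        [Ax] p2 ⊢ p2

Result: YES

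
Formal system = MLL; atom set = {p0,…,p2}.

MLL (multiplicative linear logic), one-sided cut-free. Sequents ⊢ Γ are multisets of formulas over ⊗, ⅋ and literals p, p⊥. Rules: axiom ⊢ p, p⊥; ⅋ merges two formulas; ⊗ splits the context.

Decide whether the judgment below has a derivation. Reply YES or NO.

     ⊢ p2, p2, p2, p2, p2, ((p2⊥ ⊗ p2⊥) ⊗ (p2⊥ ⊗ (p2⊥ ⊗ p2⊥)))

Derivation trace:
[⊗]  ⊢ p2, p2, p2, p2, p2, ((p2⊥ ⊗ p2⊥) ⊗ (p2⊥ ⊗ (p2⊥ ⊗ p2⊥)))
  [⊗]  ⊢ p2, p2, (p2⊥ ⊗ p2⊥)
    [Ax]  ⊢ p2, p2⊥
    [Ax]  ⊢ p2, p2⊥
  [⊗]  ⊢ p2, p2, p2, (p2⊥ ⊗ (p2⊥ ⊗ p2⊥))
    [Ax]  ⊢ p2, p2⊥
    [⊗]  ⊢ p2, p2, (p2⊥ ⊗ p2⊥)
      [Ax]  ⊢ p2, p2⊥
      [Ax]  ⊢ p2, p2⊥

Result: YES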